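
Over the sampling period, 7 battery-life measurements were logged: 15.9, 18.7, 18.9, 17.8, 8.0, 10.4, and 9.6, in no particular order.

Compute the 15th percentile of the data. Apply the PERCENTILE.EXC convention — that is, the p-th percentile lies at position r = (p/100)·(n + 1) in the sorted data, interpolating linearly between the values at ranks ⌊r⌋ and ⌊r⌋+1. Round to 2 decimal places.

8.32

Sorted: 8.0, 9.6, 10.4, 15.9, 17.8, 18.7, 18.9.
n = 7.
r = (15/100)·(7 + 1) = 1.2.
Rank 1 is 8.0 and rank 2 is 9.6.
Interpolate: 8.0 + 0.2·(9.6 − 8.0) = 8.0 + 0.2·1.6 = 8.32.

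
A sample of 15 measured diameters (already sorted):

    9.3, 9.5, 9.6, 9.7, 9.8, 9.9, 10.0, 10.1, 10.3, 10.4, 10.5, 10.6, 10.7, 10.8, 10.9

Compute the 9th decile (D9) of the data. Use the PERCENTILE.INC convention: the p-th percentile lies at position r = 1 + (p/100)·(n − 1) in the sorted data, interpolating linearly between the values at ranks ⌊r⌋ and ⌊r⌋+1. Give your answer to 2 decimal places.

10.76

n = 15.
r = 1 + (90/100)·(15 − 1) = 1 + 12.6 = 13.6.
Rank 13 is 10.7 and rank 14 is 10.8.
Interpolate: 10.7 + 0.6·(10.8 − 10.7) = 10.7 + 0.6·0.1 = 10.76.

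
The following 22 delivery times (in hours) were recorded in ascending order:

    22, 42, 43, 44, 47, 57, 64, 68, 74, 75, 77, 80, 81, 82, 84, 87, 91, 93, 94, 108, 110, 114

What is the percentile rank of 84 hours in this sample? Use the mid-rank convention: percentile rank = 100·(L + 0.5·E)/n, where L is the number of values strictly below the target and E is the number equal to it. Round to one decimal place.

65.9

Count below 84: L = 14; count equal: E = 1; n = 22.
Percentile rank = 100·(14 + 0.5·1)/22 = 100·14.5/22 = 65.91.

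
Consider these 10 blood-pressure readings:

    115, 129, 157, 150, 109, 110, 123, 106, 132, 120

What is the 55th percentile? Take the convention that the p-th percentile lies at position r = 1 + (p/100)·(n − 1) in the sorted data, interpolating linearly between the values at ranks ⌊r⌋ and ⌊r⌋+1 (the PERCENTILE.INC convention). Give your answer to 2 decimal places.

Sorted: 106, 109, 110, 115, 120, 123, 129, 132, 150, 157.
n = 10.
r = 1 + (55/100)·(10 − 1) = 1 + 4.95 = 5.95.
Rank 5 is 120 and rank 6 is 123.
Interpolate: 120 + 0.95·(123 − 120) = 120 + 0.95·3 = 122.85.

122.85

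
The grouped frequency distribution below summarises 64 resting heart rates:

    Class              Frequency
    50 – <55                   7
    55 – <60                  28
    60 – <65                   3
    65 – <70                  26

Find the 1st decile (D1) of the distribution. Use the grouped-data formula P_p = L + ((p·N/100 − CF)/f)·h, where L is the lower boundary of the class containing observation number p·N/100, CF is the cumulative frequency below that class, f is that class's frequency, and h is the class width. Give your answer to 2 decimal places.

54.57

N = 64; target position k = 10/100 · 64 = 6.4.
Cumulative frequencies: 7, 35, 38, 64.
Observation 6.4 falls in the class 50 – <55.
L = 50, CF = 0, f = 7, h = 5.
P10 = 50 + ((6.4 − 0)/7)·5 = 50 + 4.57143 = 54.5714.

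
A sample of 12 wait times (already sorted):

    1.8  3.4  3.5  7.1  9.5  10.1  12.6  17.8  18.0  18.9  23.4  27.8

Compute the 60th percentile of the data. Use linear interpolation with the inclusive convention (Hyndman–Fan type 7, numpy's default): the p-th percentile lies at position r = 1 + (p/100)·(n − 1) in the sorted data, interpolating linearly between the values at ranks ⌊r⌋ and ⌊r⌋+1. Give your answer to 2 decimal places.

15.72

n = 12.
r = 1 + (60/100)·(12 − 1) = 1 + 6.6 = 7.6.
Rank 7 is 12.6 and rank 8 is 17.8.
Interpolate: 12.6 + 0.6·(17.8 − 12.6) = 12.6 + 0.6·5.2 = 15.72.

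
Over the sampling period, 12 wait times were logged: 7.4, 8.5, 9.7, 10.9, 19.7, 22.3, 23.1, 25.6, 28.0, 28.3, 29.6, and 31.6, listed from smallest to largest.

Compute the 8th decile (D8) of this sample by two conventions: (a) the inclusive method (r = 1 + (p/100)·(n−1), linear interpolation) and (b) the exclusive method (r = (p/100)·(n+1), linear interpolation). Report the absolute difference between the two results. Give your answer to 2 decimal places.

0.58

n = 12.
(a) r = 9.8; between ranks 9 (28.0) and 10 (28.3): 28.24.
(b) r = 10.4; between ranks 10 (28.3) and 11 (29.6): 28.82.
|28.24 − 28.82| = 0.58.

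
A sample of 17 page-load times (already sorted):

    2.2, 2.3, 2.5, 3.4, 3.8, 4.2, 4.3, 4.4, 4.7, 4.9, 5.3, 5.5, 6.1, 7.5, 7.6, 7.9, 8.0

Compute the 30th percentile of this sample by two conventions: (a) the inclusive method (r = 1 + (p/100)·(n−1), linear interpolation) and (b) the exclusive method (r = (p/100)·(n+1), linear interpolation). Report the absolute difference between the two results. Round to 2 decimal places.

n = 17.
(a) r = 5.8; between ranks 5 (3.8) and 6 (4.2): 4.12.
(b) r = 5.4; between ranks 5 (3.8) and 6 (4.2): 3.96.
|4.12 − 3.96| = 0.16.

0.16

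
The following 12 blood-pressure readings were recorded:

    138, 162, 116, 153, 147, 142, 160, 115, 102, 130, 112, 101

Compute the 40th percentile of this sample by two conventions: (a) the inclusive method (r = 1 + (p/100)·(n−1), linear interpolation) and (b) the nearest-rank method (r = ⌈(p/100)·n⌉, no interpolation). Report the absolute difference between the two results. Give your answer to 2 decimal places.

5.60

Sorted: 101, 102, 112, 115, 116, 130, 138, 142, 147, 153, 160, 162.
n = 12.
(a) r = 5.4; between ranks 5 (116) and 6 (130): 121.6.
(b) the nearest-rank method: rank 5 → 116.
|121.6 − 116| = 5.6.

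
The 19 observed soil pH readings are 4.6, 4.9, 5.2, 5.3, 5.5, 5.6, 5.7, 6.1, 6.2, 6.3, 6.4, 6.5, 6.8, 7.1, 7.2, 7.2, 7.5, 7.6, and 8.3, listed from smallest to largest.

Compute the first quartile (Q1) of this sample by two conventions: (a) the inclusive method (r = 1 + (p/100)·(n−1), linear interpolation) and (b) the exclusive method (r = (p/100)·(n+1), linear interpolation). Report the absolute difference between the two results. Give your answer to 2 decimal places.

0.05

n = 19.
(a) r = 5.5; between ranks 5 (5.5) and 6 (5.6): 5.55.
(b) r = 5 → value at rank 5 = 5.5.
|5.55 − 5.5| = 0.05.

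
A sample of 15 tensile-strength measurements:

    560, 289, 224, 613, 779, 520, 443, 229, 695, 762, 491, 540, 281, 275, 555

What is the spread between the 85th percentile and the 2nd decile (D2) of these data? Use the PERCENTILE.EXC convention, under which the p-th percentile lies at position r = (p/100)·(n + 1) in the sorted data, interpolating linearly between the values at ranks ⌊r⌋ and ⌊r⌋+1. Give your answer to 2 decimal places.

459.00

Sorted: 224, 229, 275, 281, 289, 443, 491, 520, 540, 555, 560, 613, 695, 762, 779.
n = 15.
P20: r = 3.2; ranks 3–4 are 275, 281; interpolating gives 276.2.
P85: r = 13.6; ranks 13–14 are 695, 762; interpolating gives 735.2.
Difference: 735.2 − 276.2 = 459.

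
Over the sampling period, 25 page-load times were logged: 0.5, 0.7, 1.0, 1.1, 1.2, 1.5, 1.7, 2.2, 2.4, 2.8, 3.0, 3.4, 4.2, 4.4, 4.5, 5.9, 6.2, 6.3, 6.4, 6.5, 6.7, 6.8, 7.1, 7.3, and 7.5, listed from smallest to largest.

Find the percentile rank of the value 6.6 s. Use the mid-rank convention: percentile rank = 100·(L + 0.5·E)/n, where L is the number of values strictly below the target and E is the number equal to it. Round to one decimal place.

80.0

Count below 6.6: L = 20; count equal: E = 0; n = 25.
Percentile rank = 100·(20 + 0.5·0)/25 = 100·20/25 = 80.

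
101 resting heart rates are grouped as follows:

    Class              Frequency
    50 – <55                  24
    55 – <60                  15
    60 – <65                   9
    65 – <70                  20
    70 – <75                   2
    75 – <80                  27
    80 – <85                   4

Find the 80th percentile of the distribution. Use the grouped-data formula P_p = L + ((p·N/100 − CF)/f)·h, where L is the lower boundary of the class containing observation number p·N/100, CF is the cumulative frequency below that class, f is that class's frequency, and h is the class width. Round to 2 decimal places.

N = 101; target position k = 80/100 · 101 = 80.8.
Cumulative frequencies: 24, 39, 48, 68, 70, 97, 101.
Observation 80.8 falls in the class 75 – <80.
L = 75, CF = 70, f = 27, h = 5.
P80 = 75 + ((80.8 − 70)/27)·5 = 75 + 2 = 77.

77.00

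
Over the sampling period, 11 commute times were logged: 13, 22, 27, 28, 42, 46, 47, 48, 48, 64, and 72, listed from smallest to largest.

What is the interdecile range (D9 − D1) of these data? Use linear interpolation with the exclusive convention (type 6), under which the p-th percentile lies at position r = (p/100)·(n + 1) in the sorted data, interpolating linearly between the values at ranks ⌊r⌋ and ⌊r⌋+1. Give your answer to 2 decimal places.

n = 11.
P10: r = 1.2; ranks 1–2 are 13, 22; interpolating gives 14.8.
P90: r = 10.8; ranks 10–11 are 64, 72; interpolating gives 70.4.
Difference: 70.4 − 14.8 = 55.6.

55.60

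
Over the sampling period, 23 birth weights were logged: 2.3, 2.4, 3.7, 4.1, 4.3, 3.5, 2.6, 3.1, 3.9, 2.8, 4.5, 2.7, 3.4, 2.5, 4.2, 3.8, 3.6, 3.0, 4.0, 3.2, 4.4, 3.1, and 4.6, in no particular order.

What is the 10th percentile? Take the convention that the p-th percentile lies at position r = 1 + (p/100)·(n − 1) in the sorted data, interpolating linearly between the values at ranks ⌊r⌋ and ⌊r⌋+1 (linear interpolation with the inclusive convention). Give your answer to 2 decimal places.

Sorted: 2.3, 2.4, 2.5, 2.6, 2.7, 2.8, 3.0, 3.1, 3.1, 3.2, 3.4, 3.5, 3.6, 3.7, 3.8, 3.9, 4.0, 4.1, 4.2, 4.3, 4.4, 4.5, 4.6.
n = 23.
r = 1 + (10/100)·(23 − 1) = 1 + 2.2 = 3.2.
Rank 3 is 2.5 and rank 4 is 2.6.
Interpolate: 2.5 + 0.2·(2.6 − 2.5) = 2.5 + 0.2·0.1 = 2.52.

2.52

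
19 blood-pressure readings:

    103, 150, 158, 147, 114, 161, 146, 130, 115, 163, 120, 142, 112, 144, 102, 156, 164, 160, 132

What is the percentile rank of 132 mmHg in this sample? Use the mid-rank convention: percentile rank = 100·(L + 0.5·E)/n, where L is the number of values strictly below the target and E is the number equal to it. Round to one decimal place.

Sorted: 102, 103, 112, 114, 115, 120, 130, 132, 142, 144, 146, 147, 150, 156, 158, 160, 161, 163, 164.
Count below 132: L = 7; count equal: E = 1; n = 19.
Percentile rank = 100·(7 + 0.5·1)/19 = 100·7.5/19 = 39.47.

39.5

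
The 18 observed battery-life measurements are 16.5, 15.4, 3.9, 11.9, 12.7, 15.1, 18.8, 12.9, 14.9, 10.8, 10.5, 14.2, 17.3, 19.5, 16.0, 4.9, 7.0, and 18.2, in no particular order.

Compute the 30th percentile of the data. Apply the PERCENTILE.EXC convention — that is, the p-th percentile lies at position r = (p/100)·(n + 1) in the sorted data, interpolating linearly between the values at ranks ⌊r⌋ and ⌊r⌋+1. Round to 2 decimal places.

11.57

Sorted: 3.9, 4.9, 7.0, 10.5, 10.8, 11.9, 12.7, 12.9, 14.2, 14.9, 15.1, 15.4, 16.0, 16.5, 17.3, 18.2, 18.8, 19.5.
n = 18.
r = (30/100)·(18 + 1) = 5.7.
Rank 5 is 10.8 and rank 6 is 11.9.
Interpolate: 10.8 + 0.7·(11.9 − 10.8) = 10.8 + 0.7·1.1 = 11.57.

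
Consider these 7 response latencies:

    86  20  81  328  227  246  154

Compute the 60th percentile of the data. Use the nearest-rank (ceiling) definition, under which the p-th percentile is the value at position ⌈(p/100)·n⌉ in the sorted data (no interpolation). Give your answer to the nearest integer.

227

Sorted: 20, 81, 86, 154, 227, 246, 328.
n = 7.
Position = ⌈60/100 · 7⌉ = ⌈4.2⌉ = 5.
The value at rank 5 is 227.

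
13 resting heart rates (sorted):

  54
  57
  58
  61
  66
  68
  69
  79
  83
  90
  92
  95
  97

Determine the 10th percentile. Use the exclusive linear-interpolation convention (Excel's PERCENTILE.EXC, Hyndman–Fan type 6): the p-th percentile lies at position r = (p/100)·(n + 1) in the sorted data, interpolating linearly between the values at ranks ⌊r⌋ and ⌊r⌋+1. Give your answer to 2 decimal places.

55.20

n = 13.
r = (10/100)·(13 + 1) = 1.4.
Rank 1 is 54 and rank 2 is 57.
Interpolate: 54 + 0.4·(57 − 54) = 54 + 0.4·3 = 55.2.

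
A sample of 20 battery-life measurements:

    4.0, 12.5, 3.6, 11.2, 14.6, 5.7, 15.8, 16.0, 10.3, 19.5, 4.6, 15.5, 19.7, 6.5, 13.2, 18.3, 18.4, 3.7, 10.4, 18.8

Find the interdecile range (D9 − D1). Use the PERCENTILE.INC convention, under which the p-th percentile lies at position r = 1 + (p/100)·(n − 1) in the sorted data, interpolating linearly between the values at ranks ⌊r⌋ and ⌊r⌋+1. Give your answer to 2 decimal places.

14.90

Sorted: 3.6, 3.7, 4.0, 4.6, 5.7, 6.5, 10.3, 10.4, 11.2, 12.5, 13.2, 14.6, 15.5, 15.8, 16.0, 18.3, 18.4, 18.8, 19.5, 19.7.
n = 20.
P10: r = 2.9; ranks 2–3 are 3.7, 4.0; interpolating gives 3.97.
P90: r = 18.1; ranks 18–19 are 18.8, 19.5; interpolating gives 18.87.
Difference: 18.87 − 3.97 = 14.9.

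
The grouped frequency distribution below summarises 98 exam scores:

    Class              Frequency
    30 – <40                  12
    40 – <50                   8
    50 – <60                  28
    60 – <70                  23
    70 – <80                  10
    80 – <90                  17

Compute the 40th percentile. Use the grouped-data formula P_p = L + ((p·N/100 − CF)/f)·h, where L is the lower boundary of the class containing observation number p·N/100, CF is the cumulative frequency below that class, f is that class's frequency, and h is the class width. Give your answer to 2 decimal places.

56.86

N = 98; target position k = 40/100 · 98 = 39.2.
Cumulative frequencies: 12, 20, 48, 71, 81, 98.
Observation 39.2 falls in the class 50 – <60.
L = 50, CF = 20, f = 28, h = 10.
P40 = 50 + ((39.2 − 20)/28)·10 = 50 + 6.85714 = 56.8571.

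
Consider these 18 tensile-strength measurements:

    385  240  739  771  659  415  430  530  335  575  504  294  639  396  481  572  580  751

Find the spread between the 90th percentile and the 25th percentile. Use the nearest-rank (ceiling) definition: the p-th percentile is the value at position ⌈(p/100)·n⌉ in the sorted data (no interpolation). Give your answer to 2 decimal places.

Sorted: 240, 294, 335, 385, 396, 415, 430, 481, 504, 530, 572, 575, 580, 639, 659, 739, 751, 771.
n = 18.
P25: rank ⌈25/100·18⌉ = 5 → 396.
P90: rank ⌈90/100·18⌉ = 17 → 751.
Difference: 751 − 396 = 355.

355.00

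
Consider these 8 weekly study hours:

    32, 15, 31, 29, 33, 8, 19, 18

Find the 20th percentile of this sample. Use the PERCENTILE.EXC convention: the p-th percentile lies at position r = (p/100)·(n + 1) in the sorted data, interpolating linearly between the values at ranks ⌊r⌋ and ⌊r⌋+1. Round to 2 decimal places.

13.60

Sorted: 8, 15, 18, 19, 29, 31, 32, 33.
n = 8.
r = (20/100)·(8 + 1) = 1.8.
Rank 1 is 8 and rank 2 is 15.
Interpolate: 8 + 0.8·(15 − 8) = 8 + 0.8·7 = 13.6.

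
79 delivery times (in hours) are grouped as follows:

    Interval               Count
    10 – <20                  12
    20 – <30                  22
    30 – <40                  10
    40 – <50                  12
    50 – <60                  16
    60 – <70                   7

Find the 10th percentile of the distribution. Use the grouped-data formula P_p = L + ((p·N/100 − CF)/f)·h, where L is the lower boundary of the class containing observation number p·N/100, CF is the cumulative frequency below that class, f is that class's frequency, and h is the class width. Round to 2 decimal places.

N = 79; target position k = 10/100 · 79 = 7.9.
Cumulative frequencies: 12, 34, 44, 56, 72, 79.
Observation 7.9 falls in the class 10 – <20.
L = 10, CF = 0, f = 12, h = 10.
P10 = 10 + ((7.9 − 0)/12)·10 = 10 + 6.58333 = 16.5833.

16.58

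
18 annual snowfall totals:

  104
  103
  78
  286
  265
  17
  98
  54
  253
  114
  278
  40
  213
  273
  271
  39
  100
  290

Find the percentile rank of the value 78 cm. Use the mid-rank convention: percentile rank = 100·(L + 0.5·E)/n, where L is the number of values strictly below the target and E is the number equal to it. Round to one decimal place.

25.0

Sorted: 17, 39, 40, 54, 78, 98, 100, 103, 104, 114, 213, 253, 265, 271, 273, 278, 286, 290.
Count below 78: L = 4; count equal: E = 1; n = 18.
Percentile rank = 100·(4 + 0.5·1)/18 = 100·4.5/18 = 25.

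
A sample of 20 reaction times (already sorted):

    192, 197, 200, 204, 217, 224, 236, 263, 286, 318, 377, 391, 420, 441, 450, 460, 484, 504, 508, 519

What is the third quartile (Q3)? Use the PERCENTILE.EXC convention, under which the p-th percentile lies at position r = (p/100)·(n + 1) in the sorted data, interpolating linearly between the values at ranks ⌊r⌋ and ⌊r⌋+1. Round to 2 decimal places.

n = 20.
r = (75/100)·(20 + 1) = 15.75.
Rank 15 is 450 and rank 16 is 460.
Interpolate: 450 + 0.75·(460 − 450) = 450 + 0.75·10 = 457.5.

457.50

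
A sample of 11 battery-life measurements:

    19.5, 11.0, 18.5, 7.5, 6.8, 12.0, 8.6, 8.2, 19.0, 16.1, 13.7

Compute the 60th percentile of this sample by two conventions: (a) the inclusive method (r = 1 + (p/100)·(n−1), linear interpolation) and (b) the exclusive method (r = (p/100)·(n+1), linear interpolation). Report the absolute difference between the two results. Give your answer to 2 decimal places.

0.48

Sorted: 6.8, 7.5, 8.2, 8.6, 11.0, 12.0, 13.7, 16.1, 18.5, 19.0, 19.5.
n = 11.
(a) r = 7 → value at rank 7 = 13.7.
(b) r = 7.2; between ranks 7 (13.7) and 8 (16.1): 14.18.
|13.7 − 14.18| = 0.48.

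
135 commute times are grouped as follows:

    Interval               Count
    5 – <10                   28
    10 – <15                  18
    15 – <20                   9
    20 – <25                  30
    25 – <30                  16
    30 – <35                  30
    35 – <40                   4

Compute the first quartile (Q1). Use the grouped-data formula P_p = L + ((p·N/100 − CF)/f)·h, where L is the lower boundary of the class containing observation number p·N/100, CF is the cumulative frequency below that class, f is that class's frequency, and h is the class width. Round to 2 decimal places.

N = 135; target position k = 25/100 · 135 = 33.75.
Cumulative frequencies: 28, 46, 55, 85, 101, 131, 135.
Observation 33.75 falls in the class 10 – <15.
L = 10, CF = 28, f = 18, h = 5.
P25 = 10 + ((33.75 − 28)/18)·5 = 10 + 1.59722 = 11.5972.

11.60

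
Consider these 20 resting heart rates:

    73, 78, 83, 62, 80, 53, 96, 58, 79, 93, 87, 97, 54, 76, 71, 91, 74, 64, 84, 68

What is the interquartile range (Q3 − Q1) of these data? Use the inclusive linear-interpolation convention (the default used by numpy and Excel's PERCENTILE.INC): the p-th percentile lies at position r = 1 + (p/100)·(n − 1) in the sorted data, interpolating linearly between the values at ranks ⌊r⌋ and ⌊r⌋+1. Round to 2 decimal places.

17.75

Sorted: 53, 54, 58, 62, 64, 68, 71, 73, 74, 76, 78, 79, 80, 83, 84, 87, 91, 93, 96, 97.
n = 20.
P25: r = 5.75; ranks 5–6 are 64, 68; interpolating gives 67.
P75: r = 15.25; ranks 15–16 are 84, 87; interpolating gives 84.75.
Difference: 84.75 − 67 = 17.75.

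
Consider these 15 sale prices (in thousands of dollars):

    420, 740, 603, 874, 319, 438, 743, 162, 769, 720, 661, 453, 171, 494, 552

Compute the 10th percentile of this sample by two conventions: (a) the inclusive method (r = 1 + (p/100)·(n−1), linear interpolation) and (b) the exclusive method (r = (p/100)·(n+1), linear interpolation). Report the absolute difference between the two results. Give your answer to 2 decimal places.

62.80

Sorted: 162, 171, 319, 420, 438, 453, 494, 552, 603, 661, 720, 740, 743, 769, 874.
n = 15.
(a) r = 2.4; between ranks 2 (171) and 3 (319): 230.2.
(b) r = 1.6; between ranks 1 (162) and 2 (171): 167.4.
|230.2 − 167.4| = 62.8.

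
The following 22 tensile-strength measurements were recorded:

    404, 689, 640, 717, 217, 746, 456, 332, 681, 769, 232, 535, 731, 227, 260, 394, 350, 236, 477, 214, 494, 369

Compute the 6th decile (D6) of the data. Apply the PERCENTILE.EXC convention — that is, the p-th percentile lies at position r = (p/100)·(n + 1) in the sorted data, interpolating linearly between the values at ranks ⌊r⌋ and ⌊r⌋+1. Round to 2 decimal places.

490.60

Sorted: 214, 217, 227, 232, 236, 260, 332, 350, 369, 394, 404, 456, 477, 494, 535, 640, 681, 689, 717, 731, 746, 769.
n = 22.
r = (60/100)·(22 + 1) = 13.8.
Rank 13 is 477 and rank 14 is 494.
Interpolate: 477 + 0.8·(494 − 477) = 477 + 0.8·17 = 490.6.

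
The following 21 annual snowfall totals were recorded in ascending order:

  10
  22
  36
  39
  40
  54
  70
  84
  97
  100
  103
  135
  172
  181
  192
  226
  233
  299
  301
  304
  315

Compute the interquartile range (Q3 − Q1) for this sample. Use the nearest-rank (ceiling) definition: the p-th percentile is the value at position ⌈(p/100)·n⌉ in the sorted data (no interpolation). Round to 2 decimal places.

n = 21.
P25: rank ⌈25/100·21⌉ = 6 → 54.
P75: rank ⌈75/100·21⌉ = 16 → 226.
Difference: 226 − 54 = 172.

172.00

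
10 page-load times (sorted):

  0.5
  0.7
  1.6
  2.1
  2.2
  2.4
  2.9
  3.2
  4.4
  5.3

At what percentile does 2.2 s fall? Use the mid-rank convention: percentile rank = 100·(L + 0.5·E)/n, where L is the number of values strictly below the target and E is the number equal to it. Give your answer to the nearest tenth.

45.0

Count below 2.2: L = 4; count equal: E = 1; n = 10.
Percentile rank = 100·(4 + 0.5·1)/10 = 100·4.5/10 = 45.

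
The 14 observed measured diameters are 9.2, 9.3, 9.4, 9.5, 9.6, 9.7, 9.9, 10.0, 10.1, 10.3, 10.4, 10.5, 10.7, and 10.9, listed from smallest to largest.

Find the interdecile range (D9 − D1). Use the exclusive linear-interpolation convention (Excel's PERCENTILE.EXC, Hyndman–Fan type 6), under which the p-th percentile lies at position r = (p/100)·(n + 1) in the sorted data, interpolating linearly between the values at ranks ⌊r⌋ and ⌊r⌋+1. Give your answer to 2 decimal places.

1.55

n = 14.
P10: r = 1.5; ranks 1–2 are 9.2, 9.3; interpolating gives 9.25.
P90: r = 13.5; ranks 13–14 are 10.7, 10.9; interpolating gives 10.8.
Difference: 10.8 − 9.25 = 1.55.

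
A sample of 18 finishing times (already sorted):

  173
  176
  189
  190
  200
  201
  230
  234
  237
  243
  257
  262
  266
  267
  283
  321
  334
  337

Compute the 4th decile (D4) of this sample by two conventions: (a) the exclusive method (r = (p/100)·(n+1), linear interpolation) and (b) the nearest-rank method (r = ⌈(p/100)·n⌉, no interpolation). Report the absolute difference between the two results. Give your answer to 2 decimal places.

n = 18.
(a) r = 7.6; between ranks 7 (230) and 8 (234): 232.4.
(b) the nearest-rank method: rank 8 → 234.
|232.4 − 234| = 1.6.

1.60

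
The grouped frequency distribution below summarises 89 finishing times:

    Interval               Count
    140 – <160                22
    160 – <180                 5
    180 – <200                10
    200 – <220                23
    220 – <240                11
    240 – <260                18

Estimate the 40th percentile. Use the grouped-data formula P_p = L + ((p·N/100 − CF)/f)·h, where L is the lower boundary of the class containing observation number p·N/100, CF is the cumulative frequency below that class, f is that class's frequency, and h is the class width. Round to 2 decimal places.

197.20

N = 89; target position k = 40/100 · 89 = 35.6.
Cumulative frequencies: 22, 27, 37, 60, 71, 89.
Observation 35.6 falls in the class 180 – <200.
L = 180, CF = 27, f = 10, h = 20.
P40 = 180 + ((35.6 − 27)/10)·20 = 180 + 17.2 = 197.2.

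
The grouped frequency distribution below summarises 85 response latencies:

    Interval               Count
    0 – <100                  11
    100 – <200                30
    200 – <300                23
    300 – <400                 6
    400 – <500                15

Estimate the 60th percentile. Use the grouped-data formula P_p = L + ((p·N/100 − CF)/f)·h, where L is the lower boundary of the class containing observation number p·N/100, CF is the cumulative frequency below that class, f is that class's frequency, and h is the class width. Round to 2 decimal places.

243.48

N = 85; target position k = 60/100 · 85 = 51.
Cumulative frequencies: 11, 41, 64, 70, 85.
Observation 51 falls in the class 200 – <300.
L = 200, CF = 41, f = 23, h = 100.
P60 = 200 + ((51 − 41)/23)·100 = 200 + 43.4783 = 243.478.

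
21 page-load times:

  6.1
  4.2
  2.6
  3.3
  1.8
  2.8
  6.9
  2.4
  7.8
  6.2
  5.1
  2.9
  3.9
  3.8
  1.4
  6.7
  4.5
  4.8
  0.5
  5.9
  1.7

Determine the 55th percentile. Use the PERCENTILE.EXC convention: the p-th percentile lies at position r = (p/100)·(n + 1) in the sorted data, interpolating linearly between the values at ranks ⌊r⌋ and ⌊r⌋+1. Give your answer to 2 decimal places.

4.23

Sorted: 0.5, 1.4, 1.7, 1.8, 2.4, 2.6, 2.8, 2.9, 3.3, 3.8, 3.9, 4.2, 4.5, 4.8, 5.1, 5.9, 6.1, 6.2, 6.7, 6.9, 7.8.
n = 21.
r = (55/100)·(21 + 1) = 12.1.
Rank 12 is 4.2 and rank 13 is 4.5.
Interpolate: 4.2 + 0.1·(4.5 − 4.2) = 4.2 + 0.1·0.3 = 4.23.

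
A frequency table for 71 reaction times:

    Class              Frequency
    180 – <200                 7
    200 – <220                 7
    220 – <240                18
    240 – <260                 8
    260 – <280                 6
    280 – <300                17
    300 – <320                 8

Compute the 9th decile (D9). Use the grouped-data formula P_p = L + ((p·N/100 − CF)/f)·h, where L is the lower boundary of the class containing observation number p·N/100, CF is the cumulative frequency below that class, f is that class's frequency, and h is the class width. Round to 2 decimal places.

N = 71; target position k = 90/100 · 71 = 63.9.
Cumulative frequencies: 7, 14, 32, 40, 46, 63, 71.
Observation 63.9 falls in the class 300 – <320.
L = 300, CF = 63, f = 8, h = 20.
P90 = 300 + ((63.9 − 63)/8)·20 = 300 + 2.25 = 302.25.

302.25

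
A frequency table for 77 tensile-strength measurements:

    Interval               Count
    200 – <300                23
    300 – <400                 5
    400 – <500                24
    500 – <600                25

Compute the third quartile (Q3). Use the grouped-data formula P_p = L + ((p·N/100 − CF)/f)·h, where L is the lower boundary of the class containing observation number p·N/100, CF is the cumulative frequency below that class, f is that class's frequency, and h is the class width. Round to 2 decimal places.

523.00

N = 77; target position k = 75/100 · 77 = 57.75.
Cumulative frequencies: 23, 28, 52, 77.
Observation 57.75 falls in the class 500 – <600.
L = 500, CF = 52, f = 25, h = 100.
P75 = 500 + ((57.75 − 52)/25)·100 = 500 + 23 = 523.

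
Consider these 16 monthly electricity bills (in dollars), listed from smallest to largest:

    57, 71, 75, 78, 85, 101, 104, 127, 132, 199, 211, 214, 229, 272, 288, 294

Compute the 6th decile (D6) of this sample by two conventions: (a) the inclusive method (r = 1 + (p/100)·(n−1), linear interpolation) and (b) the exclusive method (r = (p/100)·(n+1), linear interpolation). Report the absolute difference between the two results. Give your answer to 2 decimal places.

2.40

n = 16.
(a) r = 10 → value at rank 10 = 199.
(b) r = 10.2; between ranks 10 (199) and 11 (211): 201.4.
|199 − 201.4| = 2.4.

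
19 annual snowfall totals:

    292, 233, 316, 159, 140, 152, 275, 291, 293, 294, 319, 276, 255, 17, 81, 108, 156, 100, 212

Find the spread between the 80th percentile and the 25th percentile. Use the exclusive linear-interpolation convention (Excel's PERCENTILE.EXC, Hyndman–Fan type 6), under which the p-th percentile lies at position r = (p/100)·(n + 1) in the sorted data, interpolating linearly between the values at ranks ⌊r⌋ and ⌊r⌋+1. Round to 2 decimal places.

Sorted: 17, 81, 100, 108, 140, 152, 156, 159, 212, 233, 255, 275, 276, 291, 292, 293, 294, 316, 319.
n = 19.
P25: r = 5 (integer) → 140.
P80: r = 16 (integer) → 293.
Difference: 293 − 140 = 153.

153.00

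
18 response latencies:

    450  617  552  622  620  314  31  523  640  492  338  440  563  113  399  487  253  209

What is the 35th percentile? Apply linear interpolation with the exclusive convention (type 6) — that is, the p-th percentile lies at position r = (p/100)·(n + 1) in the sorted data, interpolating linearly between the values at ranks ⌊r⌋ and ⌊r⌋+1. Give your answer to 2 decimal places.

377.65

Sorted: 31, 113, 209, 253, 314, 338, 399, 440, 450, 487, 492, 523, 552, 563, 617, 620, 622, 640.
n = 18.
r = (35/100)·(18 + 1) = 6.65.
Rank 6 is 338 and rank 7 is 399.
Interpolate: 338 + 0.65·(399 − 338) = 338 + 0.65·61 = 377.65.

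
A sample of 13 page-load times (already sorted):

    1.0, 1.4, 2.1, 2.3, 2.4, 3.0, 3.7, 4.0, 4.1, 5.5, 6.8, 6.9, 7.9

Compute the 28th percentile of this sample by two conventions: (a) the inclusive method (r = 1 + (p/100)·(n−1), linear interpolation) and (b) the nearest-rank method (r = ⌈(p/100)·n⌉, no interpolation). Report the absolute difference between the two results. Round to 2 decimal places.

n = 13.
(a) r = 4.36; between ranks 4 (2.3) and 5 (2.4): 2.336.
(b) the nearest-rank method: rank 4 → 2.3.
|2.336 − 2.3| = 0.036.

0.04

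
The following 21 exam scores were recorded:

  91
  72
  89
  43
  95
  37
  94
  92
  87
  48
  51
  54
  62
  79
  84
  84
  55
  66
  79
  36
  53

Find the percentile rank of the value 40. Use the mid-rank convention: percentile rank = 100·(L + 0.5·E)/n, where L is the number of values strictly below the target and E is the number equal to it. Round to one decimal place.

9.5

Sorted: 36, 37, 43, 48, 51, 53, 54, 55, 62, 66, 72, 79, 79, 84, 84, 87, 89, 91, 92, 94, 95.
Count below 40: L = 2; count equal: E = 0; n = 21.
Percentile rank = 100·(2 + 0.5·0)/21 = 100·2/21 = 9.524.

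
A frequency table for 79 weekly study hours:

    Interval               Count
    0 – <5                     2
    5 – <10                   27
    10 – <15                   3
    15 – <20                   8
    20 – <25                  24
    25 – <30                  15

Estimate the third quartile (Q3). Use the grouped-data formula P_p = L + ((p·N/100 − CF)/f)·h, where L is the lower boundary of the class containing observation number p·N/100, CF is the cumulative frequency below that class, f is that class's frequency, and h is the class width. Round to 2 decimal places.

N = 79; target position k = 75/100 · 79 = 59.25.
Cumulative frequencies: 2, 29, 32, 40, 64, 79.
Observation 59.25 falls in the class 20 – <25.
L = 20, CF = 40, f = 24, h = 5.
P75 = 20 + ((59.25 − 40)/24)·5 = 20 + 4.01042 = 24.0104.

24.01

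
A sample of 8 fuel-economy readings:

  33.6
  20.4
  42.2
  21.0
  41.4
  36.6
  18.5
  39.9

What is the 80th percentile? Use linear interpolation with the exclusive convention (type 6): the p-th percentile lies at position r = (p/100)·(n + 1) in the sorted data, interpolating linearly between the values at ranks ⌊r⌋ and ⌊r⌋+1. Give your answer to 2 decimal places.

41.56

Sorted: 18.5, 20.4, 21.0, 33.6, 36.6, 39.9, 41.4, 42.2.
n = 8.
r = (80/100)·(8 + 1) = 7.2.
Rank 7 is 41.4 and rank 8 is 42.2.
Interpolate: 41.4 + 0.2·(42.2 − 41.4) = 41.4 + 0.2·0.8 = 41.56.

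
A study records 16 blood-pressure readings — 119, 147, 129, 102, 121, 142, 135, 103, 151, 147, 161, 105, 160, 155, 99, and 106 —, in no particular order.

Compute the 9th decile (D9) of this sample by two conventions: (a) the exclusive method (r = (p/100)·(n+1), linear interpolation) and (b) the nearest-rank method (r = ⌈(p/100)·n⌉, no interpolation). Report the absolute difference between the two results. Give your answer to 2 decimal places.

0.30

Sorted: 99, 102, 103, 105, 106, 119, 121, 129, 135, 142, 147, 147, 151, 155, 160, 161.
n = 16.
(a) r = 15.3; between ranks 15 (160) and 16 (161): 160.3.
(b) the nearest-rank method: rank 15 → 160.
|160.3 − 160| = 0.3.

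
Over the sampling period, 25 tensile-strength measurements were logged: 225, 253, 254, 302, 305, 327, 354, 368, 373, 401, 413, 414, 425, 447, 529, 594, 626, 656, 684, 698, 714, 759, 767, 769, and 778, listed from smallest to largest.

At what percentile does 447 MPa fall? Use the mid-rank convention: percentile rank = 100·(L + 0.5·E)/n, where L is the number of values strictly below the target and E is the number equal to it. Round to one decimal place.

Count below 447: L = 13; count equal: E = 1; n = 25.
Percentile rank = 100·(13 + 0.5·1)/25 = 100·13.5/25 = 54.

54.0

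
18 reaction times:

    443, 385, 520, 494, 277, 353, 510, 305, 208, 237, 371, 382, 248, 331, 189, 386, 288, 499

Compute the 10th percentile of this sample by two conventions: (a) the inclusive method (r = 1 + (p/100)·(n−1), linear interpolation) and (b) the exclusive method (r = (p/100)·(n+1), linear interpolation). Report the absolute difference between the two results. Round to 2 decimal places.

22.20

Sorted: 189, 208, 237, 248, 277, 288, 305, 331, 353, 371, 382, 385, 386, 443, 494, 499, 510, 520.
n = 18.
(a) r = 2.7; between ranks 2 (208) and 3 (237): 228.3.
(b) r = 1.9; between ranks 1 (189) and 2 (208): 206.1.
|228.3 − 206.1| = 22.2.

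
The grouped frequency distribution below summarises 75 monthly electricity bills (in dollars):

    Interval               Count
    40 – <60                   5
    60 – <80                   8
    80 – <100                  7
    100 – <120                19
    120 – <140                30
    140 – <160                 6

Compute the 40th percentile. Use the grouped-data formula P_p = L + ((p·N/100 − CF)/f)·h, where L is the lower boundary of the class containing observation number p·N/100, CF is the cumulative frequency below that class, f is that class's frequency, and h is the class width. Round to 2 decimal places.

N = 75; target position k = 40/100 · 75 = 30.
Cumulative frequencies: 5, 13, 20, 39, 69, 75.
Observation 30 falls in the class 100 – <120.
L = 100, CF = 20, f = 19, h = 20.
P40 = 100 + ((30 − 20)/19)·20 = 100 + 10.5263 = 110.526.

110.53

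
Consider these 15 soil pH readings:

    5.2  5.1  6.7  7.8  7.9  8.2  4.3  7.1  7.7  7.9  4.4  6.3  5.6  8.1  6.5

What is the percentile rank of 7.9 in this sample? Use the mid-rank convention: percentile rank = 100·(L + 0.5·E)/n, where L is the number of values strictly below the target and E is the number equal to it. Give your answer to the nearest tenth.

Sorted: 4.3, 4.4, 5.1, 5.2, 5.6, 6.3, 6.5, 6.7, 7.1, 7.7, 7.8, 7.9, 7.9, 8.1, 8.2.
Count below 7.9: L = 11; count equal: E = 2; n = 15.
Percentile rank = 100·(11 + 0.5·2)/15 = 100·12/15 = 80.

80.0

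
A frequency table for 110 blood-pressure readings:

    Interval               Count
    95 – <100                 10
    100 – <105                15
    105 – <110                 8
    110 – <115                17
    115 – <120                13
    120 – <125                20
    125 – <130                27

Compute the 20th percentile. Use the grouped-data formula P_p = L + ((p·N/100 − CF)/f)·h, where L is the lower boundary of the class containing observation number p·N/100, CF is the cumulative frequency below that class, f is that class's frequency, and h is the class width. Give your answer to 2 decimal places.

104.00

N = 110; target position k = 20/100 · 110 = 22.
Cumulative frequencies: 10, 25, 33, 50, 63, 83, 110.
Observation 22 falls in the class 100 – <105.
L = 100, CF = 10, f = 15, h = 5.
P20 = 100 + ((22 − 10)/15)·5 = 100 + 4 = 104.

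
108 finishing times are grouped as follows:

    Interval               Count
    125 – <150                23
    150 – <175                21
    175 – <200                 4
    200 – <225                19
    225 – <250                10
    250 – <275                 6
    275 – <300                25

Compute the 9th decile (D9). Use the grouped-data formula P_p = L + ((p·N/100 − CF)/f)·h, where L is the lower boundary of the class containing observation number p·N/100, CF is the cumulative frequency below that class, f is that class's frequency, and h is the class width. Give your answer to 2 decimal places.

289.20

N = 108; target position k = 90/100 · 108 = 97.2.
Cumulative frequencies: 23, 44, 48, 67, 77, 83, 108.
Observation 97.2 falls in the class 275 – <300.
L = 275, CF = 83, f = 25, h = 25.
P90 = 275 + ((97.2 − 83)/25)·25 = 275 + 14.2 = 289.2.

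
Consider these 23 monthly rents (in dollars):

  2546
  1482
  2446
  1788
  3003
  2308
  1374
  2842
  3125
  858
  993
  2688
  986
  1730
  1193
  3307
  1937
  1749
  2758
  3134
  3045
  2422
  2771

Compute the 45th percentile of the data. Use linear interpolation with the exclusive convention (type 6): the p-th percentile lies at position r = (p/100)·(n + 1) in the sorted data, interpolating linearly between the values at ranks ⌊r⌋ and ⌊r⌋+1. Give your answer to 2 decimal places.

2233.80

Sorted: 858, 986, 993, 1193, 1374, 1482, 1730, 1749, 1788, 1937, 2308, 2422, 2446, 2546, 2688, 2758, 2771, 2842, 3003, 3045, 3125, 3134, 3307.
n = 23.
r = (45/100)·(23 + 1) = 10.8.
Rank 10 is 1937 and rank 11 is 2308.
Interpolate: 1937 + 0.8·(2308 − 1937) = 1937 + 0.8·371 = 2233.8.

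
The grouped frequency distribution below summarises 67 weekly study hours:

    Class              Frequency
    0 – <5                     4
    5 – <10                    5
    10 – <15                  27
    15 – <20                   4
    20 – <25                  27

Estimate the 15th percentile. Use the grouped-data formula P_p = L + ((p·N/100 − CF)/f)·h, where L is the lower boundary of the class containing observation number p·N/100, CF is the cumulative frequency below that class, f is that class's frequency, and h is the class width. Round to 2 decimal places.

N = 67; target position k = 15/100 · 67 = 10.05.
Cumulative frequencies: 4, 9, 36, 40, 67.
Observation 10.05 falls in the class 10 – <15.
L = 10, CF = 9, f = 27, h = 5.
P15 = 10 + ((10.05 − 9)/27)·5 = 10 + 0.194444 = 10.1944.

10.19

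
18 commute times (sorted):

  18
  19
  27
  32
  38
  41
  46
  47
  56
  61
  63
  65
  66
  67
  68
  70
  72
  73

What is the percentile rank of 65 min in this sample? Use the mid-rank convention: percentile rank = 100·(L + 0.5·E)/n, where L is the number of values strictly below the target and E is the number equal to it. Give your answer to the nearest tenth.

Count below 65: L = 11; count equal: E = 1; n = 18.
Percentile rank = 100·(11 + 0.5·1)/18 = 100·11.5/18 = 63.89.

63.9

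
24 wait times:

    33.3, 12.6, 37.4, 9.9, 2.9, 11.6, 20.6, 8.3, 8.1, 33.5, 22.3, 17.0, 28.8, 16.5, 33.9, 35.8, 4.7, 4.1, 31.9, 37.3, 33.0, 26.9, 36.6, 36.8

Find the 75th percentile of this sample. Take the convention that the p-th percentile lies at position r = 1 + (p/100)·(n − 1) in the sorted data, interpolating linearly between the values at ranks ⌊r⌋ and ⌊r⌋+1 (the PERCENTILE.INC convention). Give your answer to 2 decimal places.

33.60

Sorted: 2.9, 4.1, 4.7, 8.1, 8.3, 9.9, 11.6, 12.6, 16.5, 17.0, 20.6, 22.3, 26.9, 28.8, 31.9, 33.0, 33.3, 33.5, 33.9, 35.8, 36.6, 36.8, 37.3, 37.4.
n = 24.
r = 1 + (75/100)·(24 − 1) = 1 + 17.25 = 18.25.
Rank 18 is 33.5 and rank 19 is 33.9.
Interpolate: 33.5 + 0.25·(33.9 − 33.5) = 33.5 + 0.25·0.4 = 33.6.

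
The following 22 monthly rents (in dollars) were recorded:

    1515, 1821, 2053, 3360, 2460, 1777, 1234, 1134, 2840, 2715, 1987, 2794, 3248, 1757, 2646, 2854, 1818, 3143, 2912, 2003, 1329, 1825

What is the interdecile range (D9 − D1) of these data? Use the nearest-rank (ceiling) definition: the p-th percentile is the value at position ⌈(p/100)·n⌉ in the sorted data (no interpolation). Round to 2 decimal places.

Sorted: 1134, 1234, 1329, 1515, 1757, 1777, 1818, 1821, 1825, 1987, 2003, 2053, 2460, 2646, 2715, 2794, 2840, 2854, 2912, 3143, 3248, 3360.
n = 22.
P10: rank ⌈10/100·22⌉ = 3 → 1329.
P90: rank ⌈90/100·22⌉ = 20 → 3143.
Difference: 3143 − 1329 = 1814.

1814.00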